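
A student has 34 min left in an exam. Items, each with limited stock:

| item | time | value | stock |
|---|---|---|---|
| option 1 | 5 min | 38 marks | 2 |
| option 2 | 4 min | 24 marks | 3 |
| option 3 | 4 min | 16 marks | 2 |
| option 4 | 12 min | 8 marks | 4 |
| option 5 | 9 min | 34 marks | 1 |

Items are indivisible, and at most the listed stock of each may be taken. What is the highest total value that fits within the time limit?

182 marks

Top feasible selections:
- 2×option 1 + 3×option 2 + 1×option 5: time 31, value 182
- 2×option 1 + 3×option 2 + 2×option 3: time 30, value 180
- 1×option 1 + 3×option 2 + 2×option 3 + 1×option 5: time 34, value 176
Best: 182 marks.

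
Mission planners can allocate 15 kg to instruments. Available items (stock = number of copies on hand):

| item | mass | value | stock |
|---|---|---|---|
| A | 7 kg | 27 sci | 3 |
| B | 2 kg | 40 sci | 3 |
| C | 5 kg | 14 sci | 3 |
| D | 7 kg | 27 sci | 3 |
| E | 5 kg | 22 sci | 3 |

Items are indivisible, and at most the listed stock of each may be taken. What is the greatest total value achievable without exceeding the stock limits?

Best selections within mass 15 and stock limits:
- 3×B + 1×D: mass 13, value 147
- 1×A + 3×B: mass 13, value 147
Best: 147 sci.

147 sci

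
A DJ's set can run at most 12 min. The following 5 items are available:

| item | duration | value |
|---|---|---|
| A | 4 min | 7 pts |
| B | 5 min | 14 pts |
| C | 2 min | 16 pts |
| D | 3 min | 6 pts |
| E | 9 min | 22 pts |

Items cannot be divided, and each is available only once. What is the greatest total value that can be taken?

Check high-value combinations within 12 min:
- C+E: duration 2+9=11, value 16+22=38
- A+B+C: duration 4+5+2=11, value 7+14+16=37
- B+C+D: duration 5+2+3=10, value 14+16+6=36
Best: 38 pts.

38 pts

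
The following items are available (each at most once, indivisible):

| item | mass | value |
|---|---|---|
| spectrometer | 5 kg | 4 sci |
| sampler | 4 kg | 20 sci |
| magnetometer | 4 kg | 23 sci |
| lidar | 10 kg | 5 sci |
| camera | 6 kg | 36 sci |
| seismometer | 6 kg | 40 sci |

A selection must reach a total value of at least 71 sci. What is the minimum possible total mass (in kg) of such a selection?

12

Subsets with value ≥ 71, sorted by total mass:
- camera+seismometer: mass 12, value 76
- sampler+magnetometer+seismometer: mass 14, value 83
Minimum mass: 12 kg.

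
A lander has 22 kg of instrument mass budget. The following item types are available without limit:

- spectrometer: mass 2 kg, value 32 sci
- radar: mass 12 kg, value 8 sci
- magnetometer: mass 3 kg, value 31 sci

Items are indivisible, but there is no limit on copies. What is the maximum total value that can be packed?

Best value-per-unit is spectrometer at 32/2, and filling with it alone uses mass 11×2=22. No mix of the others beats 11×32 = 352.

352 sci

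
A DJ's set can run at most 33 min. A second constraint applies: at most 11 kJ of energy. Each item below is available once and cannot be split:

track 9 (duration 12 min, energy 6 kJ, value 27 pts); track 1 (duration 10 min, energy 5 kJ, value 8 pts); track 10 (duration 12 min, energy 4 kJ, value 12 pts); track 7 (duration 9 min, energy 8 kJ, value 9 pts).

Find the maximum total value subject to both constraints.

Feasible sets respecting both limits:
- track 9+track 10: duration 24, energy 10, value 39
- track 9+track 1: duration 22, energy 11, value 35
- track 9: duration 12, energy 6, value 27
Best: 39 pts.

39 pts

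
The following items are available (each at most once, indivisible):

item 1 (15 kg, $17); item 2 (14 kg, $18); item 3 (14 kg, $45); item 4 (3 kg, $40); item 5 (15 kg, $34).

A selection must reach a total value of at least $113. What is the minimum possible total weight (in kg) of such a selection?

32

Subsets with value ≥ 113, sorted by total weight:
- item 3+item 4+item 5: weight 32, value 119
- item 2+item 3+item 4+item 5: weight 46, value 137
- item 1+item 2+item 3+item 4: weight 46, value 120
Minimum weight: 32 kg.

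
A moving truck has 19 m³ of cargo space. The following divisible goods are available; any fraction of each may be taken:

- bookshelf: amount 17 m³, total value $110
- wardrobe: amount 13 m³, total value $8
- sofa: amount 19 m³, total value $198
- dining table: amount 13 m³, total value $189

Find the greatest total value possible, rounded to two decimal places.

Take in order of value per unit:
- dining table (189/13 per unit): all 13 → value 189, running total 189.00
- sofa (198/19 per unit): 6 of 19 → value 6×198/19 = 62.5263, running total 251.53
Total 251.53.

251.53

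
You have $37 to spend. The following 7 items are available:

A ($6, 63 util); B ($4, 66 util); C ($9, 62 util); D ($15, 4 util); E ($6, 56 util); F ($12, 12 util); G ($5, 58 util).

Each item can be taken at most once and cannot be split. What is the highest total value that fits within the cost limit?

305 util

Check high-value combinations within $37:
- A+B+C+E+G: cost 6+4+9+6+5=30, value 63+66+62+56+58=305
- A+B+C+F+G: cost 6+4+9+12+5=36, value 63+66+62+12+58=261
- A+B+C+E+F: cost 6+4+9+6+12=37, value 63+66+62+56+12=259
Best: 305 util.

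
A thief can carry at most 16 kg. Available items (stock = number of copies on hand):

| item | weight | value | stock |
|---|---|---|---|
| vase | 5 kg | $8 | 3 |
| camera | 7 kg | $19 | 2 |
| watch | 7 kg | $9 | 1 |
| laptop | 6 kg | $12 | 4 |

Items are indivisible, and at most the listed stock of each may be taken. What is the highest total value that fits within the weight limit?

$38

Top feasible selections:
- 2×camera: weight 14, value 38
- 1×camera + 1×laptop: weight 13, value 31
Best: $38.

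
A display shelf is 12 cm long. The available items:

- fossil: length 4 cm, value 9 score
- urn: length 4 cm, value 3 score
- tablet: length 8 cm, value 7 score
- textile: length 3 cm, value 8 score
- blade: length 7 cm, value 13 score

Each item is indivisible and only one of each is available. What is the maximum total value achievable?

22 score

This is a 0/1 knapsack; check combinations near the capacity.
- fossil+blade: length 4+7=11, value 9+13=22
- textile+blade: length 3+7=10, value 8+13=21
- fossil+urn+textile: length 4+4+3=11, value 9+3+8=20
- fossil+textile: length 4+3=7, value 9+8=17
Best: 22 score.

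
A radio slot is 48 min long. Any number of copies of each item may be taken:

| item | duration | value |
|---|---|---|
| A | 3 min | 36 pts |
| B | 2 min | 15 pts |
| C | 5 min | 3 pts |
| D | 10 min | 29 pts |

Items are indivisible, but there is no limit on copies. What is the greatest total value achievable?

576 pts

Best value-per-unit is A at 36/3, and filling with it alone uses duration 16×3=48. No mix of the others beats 16×36 = 576.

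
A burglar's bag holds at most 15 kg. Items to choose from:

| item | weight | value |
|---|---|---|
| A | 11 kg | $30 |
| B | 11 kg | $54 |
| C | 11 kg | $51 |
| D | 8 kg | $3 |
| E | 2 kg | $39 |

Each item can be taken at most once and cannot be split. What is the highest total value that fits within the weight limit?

$93

Check high-value combinations within 15 kg:
- B+E: weight 11+2=13, value 54+39=93
- C+E: weight 11+2=13, value 51+39=90
- A+E: weight 11+2=13, value 30+39=69
- B: weight 11, value 54
- C: weight 11, value 51
Best: $93.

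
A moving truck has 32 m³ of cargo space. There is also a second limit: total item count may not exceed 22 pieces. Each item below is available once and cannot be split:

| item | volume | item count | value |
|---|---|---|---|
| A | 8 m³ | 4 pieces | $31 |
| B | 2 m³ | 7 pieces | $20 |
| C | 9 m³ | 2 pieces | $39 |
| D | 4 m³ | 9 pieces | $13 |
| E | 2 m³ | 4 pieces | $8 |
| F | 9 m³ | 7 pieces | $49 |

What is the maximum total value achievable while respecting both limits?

$139

Feasible sets respecting both limits:
- A+B+C+F: volume 28, item count 20, value 139
- A+C+D+F: volume 30, item count 22, value 132
- A+C+E+F: volume 28, item count 17, value 127
- A+C+F: volume 26, item count 13, value 119
Best: $139.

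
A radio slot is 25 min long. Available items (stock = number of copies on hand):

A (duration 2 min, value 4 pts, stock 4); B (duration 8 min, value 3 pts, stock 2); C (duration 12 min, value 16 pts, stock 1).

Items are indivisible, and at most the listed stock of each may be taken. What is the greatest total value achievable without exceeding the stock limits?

32 pts

Best selections within duration 25 and stock limits:
- 4×A + 1×C: duration 20, value 32
- 3×A + 1×C: duration 18, value 28
Best: 32 pts.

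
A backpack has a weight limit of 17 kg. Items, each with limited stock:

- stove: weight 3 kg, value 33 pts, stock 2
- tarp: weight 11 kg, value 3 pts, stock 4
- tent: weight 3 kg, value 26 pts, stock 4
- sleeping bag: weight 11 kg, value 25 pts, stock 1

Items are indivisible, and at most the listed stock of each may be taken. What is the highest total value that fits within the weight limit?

144 pts

Top feasible selections:
- 2×stove + 3×tent: weight 15, value 144
- 1×stove + 4×tent: weight 15, value 137
- 2×stove + 2×tent: weight 12, value 118
- 1×stove + 3×tent: weight 12, value 111
Best: 144 pts.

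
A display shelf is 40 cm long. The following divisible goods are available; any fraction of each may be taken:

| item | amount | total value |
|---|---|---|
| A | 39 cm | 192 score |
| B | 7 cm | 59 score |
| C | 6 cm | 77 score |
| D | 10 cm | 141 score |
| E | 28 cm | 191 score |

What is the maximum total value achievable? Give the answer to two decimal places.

Take in order of value per unit:
- D (141/10 per unit): all 10 → value 141, running total 141.00
- C (77/6 per unit): all 6 → value 77, running total 218.00
- B (59/7 per unit): all 7 → value 59, running total 277.00
- E (191/28 per unit): 17 of 28 → value 17×191/28 = 115.9643, running total 392.96
Total 392.96.

392.96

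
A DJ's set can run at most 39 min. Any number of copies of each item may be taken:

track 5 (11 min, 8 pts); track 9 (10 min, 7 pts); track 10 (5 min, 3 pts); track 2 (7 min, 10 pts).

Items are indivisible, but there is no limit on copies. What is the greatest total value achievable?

Best value-per-unit is track 2 at 10/7, and filling with it alone uses duration 5×7=35. No mix of the others beats 5×10 = 50.

50 pts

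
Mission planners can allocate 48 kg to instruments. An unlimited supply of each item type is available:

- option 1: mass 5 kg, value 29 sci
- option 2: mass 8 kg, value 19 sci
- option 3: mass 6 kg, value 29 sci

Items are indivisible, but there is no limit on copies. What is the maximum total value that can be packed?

Best value-per-unit is option 1 at 29/5, and filling with it alone uses mass 9×5=45. No mix of the others beats 9×29 = 261.

261 sci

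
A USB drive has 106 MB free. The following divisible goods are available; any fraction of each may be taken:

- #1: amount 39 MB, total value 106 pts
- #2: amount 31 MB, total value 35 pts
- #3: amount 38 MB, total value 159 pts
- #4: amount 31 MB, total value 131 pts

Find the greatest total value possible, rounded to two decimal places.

Take in order of value per unit:
- #4 (131/31 per unit): all 31 → value 131, running total 131.00
- #3 (159/38 per unit): all 38 → value 159, running total 290.00
- #1 (106/39 per unit): 37 of 39 → value 37×106/39 = 100.5641, running total 390.56
Total 390.56.

390.56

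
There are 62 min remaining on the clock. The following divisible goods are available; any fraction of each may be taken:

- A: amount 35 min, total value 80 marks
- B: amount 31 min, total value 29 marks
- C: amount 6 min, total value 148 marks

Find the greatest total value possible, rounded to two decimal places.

247.65

Take in order of value per unit:
- C (148/6 per unit): all 6 → value 148, running total 148.00
- A (80/35 per unit): all 35 → value 80, running total 228.00
- B (29/31 per unit): 21 of 31 → value 21×29/31 = 19.6452, running total 247.65
Total 247.65.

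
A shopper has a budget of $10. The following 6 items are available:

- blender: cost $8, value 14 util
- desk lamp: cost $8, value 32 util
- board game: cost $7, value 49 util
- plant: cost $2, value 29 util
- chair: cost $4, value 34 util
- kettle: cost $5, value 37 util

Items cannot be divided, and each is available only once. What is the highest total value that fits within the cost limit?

Check high-value combinations within $10:
- board game+plant: cost 7+2=9, value 49+29=78
- chair+kettle: cost 4+5=9, value 34+37=71
- plant+kettle: cost 2+5=7, value 29+37=66
- plant+chair: cost 2+4=6, value 29+34=63
- desk lamp+plant: cost 8+2=10, value 32+29=61
Best: 78 util.

78 util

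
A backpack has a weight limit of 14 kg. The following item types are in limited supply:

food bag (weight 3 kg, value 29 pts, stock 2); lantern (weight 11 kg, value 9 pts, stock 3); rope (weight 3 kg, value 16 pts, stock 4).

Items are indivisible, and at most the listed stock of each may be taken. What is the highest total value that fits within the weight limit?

Best selections within weight 14 and stock limits:
- 2×food bag + 2×rope: weight 12, value 90
- 1×food bag + 3×rope: weight 12, value 77
Best: 90 pts.

90 pts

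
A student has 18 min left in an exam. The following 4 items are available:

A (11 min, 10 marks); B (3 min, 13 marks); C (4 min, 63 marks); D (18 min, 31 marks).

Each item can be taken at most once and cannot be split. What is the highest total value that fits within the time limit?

86 marks

This is a 0/1 knapsack; check combinations near the capacity.
- A+B+C: time 11+3+4=18, value 10+13+63=86
- B+C: time 3+4=7, value 13+63=76
- A+C: time 11+4=15, value 10+63=73
- C: time 4, value 63
Best: 86 marks.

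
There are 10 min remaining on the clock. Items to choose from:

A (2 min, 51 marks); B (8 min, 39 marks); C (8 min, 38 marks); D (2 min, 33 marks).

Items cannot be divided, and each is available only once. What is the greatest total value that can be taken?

Check high-value combinations within 10 min:
- A+B: time 2+8=10, value 51+39=90
- A+C: time 2+8=10, value 51+38=89
- A+D: time 2+2=4, value 51+33=84
- B+D: time 8+2=10, value 39+33=72
- C+D: time 8+2=10, value 38+33=71
Best: 90 marks.

90 marks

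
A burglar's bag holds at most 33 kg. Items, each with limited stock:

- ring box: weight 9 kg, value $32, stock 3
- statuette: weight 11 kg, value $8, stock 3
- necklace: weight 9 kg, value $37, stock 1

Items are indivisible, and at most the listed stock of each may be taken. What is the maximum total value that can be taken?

$101

Best selections within weight 33 and stock limits:
- 2×ring box + 1×necklace: weight 27, value 101
- 3×ring box: weight 27, value 96
- 1×ring box + 1×statuette + 1×necklace: weight 29, value 77
Best: $101.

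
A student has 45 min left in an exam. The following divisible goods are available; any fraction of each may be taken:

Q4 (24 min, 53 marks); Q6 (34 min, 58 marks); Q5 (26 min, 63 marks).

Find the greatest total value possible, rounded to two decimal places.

Take in order of value per unit:
- Q5 (63/26 per unit): all 26 → value 63, running total 63.00
- Q4 (53/24 per unit): 19 of 24 → value 19×53/24 = 41.9583, running total 104.96
Total 104.96.

104.96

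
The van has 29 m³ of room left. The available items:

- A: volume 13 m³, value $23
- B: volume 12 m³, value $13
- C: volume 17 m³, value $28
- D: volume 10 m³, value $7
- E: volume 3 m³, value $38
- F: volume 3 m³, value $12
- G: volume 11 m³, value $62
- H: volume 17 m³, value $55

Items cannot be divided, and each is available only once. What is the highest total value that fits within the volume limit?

$125

Check high-value combinations within 29 m³:
- B+E+F+G: volume 12+3+3+11=29, value 13+38+12+62=125
- A+E+G: volume 13+3+11=27, value 23+38+62=123
- D+E+F+G: volume 10+3+3+11=27, value 7+38+12+62=119
- G+H: volume 11+17=28, value 62+55=117
Best: $125.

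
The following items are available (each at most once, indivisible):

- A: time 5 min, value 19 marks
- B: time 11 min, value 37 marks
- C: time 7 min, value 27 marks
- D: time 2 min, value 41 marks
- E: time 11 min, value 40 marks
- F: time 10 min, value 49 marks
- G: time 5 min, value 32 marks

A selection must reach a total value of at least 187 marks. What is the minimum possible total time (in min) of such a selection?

Subsets with value ≥ 187, sorted by total time:
- C+D+E+F+G: time 35, value 189
- B+D+E+F+G: time 39, value 199
- A+C+D+E+F+G: time 40, value 208
- A+B+C+D+F+G: time 40, value 205
Minimum time: 35 min.

35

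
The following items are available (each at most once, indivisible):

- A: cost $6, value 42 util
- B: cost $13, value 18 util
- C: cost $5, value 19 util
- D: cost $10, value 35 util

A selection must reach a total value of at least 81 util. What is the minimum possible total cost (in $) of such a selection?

21

Subsets with value ≥ 81, sorted by total cost:
- A+C+D: cost 21, value 96
- A+B+D: cost 29, value 95
- A+B+C+D: cost 34, value 114
Minimum cost: 21 $.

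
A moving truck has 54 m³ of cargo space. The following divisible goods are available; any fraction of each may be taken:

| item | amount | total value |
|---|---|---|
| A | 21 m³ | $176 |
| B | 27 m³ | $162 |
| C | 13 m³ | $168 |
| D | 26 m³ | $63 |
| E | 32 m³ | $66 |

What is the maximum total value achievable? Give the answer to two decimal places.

Take in order of value per unit:
- C (168/13 per unit): all 13 → value 168, running total 168.00
- A (176/21 per unit): all 21 → value 176, running total 344.00
- B (162/27 per unit): 20 of 27 → value 20×162/27 = 120.0000, running total 464.00
Total 464.00.

464.00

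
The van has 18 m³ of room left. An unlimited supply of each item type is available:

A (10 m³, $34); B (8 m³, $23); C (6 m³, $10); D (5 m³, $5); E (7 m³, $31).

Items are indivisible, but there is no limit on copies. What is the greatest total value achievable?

$65

Best value-per-unit is E at 31/7; filling with it alone gives 2×31 = 62.
Optimal mix: 1×A + 1×E → volume 17, value 65.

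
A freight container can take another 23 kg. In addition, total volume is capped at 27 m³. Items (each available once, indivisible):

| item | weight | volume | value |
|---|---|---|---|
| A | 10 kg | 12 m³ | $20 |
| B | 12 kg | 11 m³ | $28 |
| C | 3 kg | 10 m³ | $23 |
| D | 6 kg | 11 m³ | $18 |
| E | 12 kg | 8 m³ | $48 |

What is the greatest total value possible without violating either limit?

Feasible sets respecting both limits:
- C+E: weight 15, volume 18, value 71
- A+E: weight 22, volume 20, value 68
- D+E: weight 18, volume 19, value 66
Best: $71.

$71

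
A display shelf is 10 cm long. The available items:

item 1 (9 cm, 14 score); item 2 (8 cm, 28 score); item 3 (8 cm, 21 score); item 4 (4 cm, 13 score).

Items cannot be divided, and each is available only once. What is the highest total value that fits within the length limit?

Check high-value combinations within 10 cm:
- item 2: length 8, value 28
- item 3: length 8, value 21
- item 1: length 9, value 14
- item 4: length 4, value 13
Best: 28 score.

28 score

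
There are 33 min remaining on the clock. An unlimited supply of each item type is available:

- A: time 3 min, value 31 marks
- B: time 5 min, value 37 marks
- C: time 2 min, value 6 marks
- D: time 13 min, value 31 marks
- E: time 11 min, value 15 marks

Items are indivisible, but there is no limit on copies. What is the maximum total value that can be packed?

Best value-per-unit is A at 31/3, and filling with it alone uses time 11×3=33. No mix of the others beats 11×31 = 341.

341 marks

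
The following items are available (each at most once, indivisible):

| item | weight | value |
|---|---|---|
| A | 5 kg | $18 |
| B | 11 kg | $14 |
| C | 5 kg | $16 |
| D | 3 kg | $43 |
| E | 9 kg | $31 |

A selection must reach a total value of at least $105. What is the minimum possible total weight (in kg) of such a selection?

Subsets with value ≥ 105, sorted by total weight:
- A+C+D+E: weight 22, value 108
- A+B+D+E: weight 28, value 106
- A+B+C+D+E: weight 33, value 122
Minimum weight: 22 kg.

22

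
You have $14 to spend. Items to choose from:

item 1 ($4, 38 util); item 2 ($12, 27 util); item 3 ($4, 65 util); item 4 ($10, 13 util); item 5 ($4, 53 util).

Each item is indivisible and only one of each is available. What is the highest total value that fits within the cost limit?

156 util

Check high-value combinations within $14:
- item 1+item 3+item 5: cost 4+4+4=12, value 38+65+53=156
- item 3+item 5: cost 4+4=8, value 65+53=118
- item 1+item 3: cost 4+4=8, value 38+65=103
Best: 156 util.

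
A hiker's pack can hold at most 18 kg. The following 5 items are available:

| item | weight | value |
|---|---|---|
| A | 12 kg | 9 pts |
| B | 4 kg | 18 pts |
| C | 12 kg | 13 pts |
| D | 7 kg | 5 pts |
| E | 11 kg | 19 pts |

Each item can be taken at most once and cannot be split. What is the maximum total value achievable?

Check high-value combinations within 18 kg:
- B+E: weight 4+11=15, value 18+19=37
- B+C: weight 4+12=16, value 18+13=31
- A+B: weight 12+4=16, value 9+18=27
Best: 37 pts.

37 pts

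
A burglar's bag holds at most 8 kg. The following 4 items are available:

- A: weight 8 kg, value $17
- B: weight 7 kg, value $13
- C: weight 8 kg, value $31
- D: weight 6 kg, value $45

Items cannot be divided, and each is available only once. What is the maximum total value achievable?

Check high-value combinations within 8 kg:
- D: weight 6, value 45
- C: weight 8, value 31
- A: weight 8, value 17
Best: $45.

$45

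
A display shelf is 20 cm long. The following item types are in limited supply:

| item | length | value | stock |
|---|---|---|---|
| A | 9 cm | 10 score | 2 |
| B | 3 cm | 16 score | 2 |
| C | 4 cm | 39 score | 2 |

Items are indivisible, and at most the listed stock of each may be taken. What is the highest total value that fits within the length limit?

Best selections within length 20 and stock limits:
- 2×B + 2×C: length 14, value 110
- 1×A + 1×B + 2×C: length 20, value 104
Best: 110 score.

110 score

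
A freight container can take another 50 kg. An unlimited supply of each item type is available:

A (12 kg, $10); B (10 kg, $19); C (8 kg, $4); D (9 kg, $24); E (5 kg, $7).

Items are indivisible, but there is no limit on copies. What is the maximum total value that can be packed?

$127

Best value-per-unit is D at 24/9; filling with it alone gives 5×24 = 120.
Optimal mix: 5×D + 1×E → weight 50, value 127.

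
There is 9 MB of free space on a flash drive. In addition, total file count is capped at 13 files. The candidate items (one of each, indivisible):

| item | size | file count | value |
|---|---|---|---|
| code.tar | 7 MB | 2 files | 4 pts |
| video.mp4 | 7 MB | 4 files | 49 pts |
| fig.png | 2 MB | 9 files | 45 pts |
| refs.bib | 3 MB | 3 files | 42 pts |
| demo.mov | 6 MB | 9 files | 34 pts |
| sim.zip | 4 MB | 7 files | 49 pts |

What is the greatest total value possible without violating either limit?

94 pts

Feasible sets respecting both limits:
- video.mp4+fig.png: size 9, file count 13, value 94
- refs.bib+sim.zip: size 7, file count 10, value 91
- fig.png+refs.bib: size 5, file count 12, value 87
- refs.bib+demo.mov: size 9, file count 12, value 76
Best: 94 pts.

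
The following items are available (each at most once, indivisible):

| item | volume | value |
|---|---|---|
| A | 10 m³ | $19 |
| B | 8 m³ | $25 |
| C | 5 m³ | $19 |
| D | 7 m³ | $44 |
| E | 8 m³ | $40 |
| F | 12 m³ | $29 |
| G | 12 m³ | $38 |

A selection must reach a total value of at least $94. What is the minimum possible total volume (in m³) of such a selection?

Subsets with value ≥ 94, sorted by total volume:
- C+D+E: volume 20, value 103
- B+D+E: volume 23, value 109
Minimum volume: 20 m³.

20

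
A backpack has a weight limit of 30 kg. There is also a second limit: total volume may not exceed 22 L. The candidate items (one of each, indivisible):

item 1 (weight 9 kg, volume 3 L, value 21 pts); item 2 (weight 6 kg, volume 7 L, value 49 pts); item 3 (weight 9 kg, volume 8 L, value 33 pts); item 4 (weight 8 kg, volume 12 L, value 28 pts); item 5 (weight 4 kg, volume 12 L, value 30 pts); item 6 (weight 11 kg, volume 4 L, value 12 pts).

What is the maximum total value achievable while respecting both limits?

103 pts

Feasible sets respecting both limits:
- item 1+item 2+item 3: weight 24, volume 18, value 103
- item 1+item 2+item 5: weight 19, volume 22, value 100
- item 1+item 2+item 4: weight 23, volume 22, value 98
Best: 103 pts.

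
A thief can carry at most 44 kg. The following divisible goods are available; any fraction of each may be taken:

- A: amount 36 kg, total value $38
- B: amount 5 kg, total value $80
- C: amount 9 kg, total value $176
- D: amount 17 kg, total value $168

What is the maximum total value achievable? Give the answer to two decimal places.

Take in order of value per unit:
- C (176/9 per unit): all 9 → value 176, running total 176.00
- B (80/5 per unit): all 5 → value 80, running total 256.00
- D (168/17 per unit): all 17 → value 168, running total 424.00
- A (38/36 per unit): 13 of 36 → value 13×38/36 = 13.7222, running total 437.72
Total 437.72.

437.72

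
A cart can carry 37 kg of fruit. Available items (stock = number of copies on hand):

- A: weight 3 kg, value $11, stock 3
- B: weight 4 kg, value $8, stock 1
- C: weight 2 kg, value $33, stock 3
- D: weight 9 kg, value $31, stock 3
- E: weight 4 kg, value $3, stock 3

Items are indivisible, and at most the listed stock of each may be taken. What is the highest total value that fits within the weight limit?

Best selections within weight 37 and stock limits:
- 1×A + 3×C + 3×D: weight 36, value 203
- 3×A + 1×B + 3×C + 2×D: weight 37, value 202
Best: $203.

$203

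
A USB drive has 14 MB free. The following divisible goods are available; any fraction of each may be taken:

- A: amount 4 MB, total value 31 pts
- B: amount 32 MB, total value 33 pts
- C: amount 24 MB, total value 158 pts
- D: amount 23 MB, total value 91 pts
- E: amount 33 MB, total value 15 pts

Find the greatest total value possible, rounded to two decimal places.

96.83

Take in order of value per unit:
- A (31/4 per unit): all 4 → value 31, running total 31.00
- C (158/24 per unit): 10 of 24 → value 10×158/24 = 65.8333, running total 96.83
Total 96.83.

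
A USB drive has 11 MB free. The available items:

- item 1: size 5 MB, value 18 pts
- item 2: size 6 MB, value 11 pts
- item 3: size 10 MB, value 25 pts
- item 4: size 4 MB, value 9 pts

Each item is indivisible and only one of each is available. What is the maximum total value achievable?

29 pts

Check high-value combinations within 11 MB:
- item 1+item 2: size 5+6=11, value 18+11=29
- item 1+item 4: size 5+4=9, value 18+9=27
- item 3: size 10, value 25
- item 2+item 4: size 6+4=10, value 11+9=20
- item 1: size 5, value 18
Best: 29 pts.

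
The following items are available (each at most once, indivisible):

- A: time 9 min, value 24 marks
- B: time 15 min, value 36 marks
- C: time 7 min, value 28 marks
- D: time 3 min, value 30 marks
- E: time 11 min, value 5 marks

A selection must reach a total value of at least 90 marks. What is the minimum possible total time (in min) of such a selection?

25

Subsets with value ≥ 90, sorted by total time:
- B+C+D: time 25, value 94
- A+B+D: time 27, value 90
- A+B+C+D: time 34, value 118
Minimum time: 25 min.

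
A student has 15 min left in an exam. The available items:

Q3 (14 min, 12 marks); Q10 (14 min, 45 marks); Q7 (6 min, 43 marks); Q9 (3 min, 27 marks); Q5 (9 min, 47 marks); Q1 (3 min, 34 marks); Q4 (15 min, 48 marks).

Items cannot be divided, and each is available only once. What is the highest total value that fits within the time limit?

108 marks

This is a 0/1 knapsack; check combinations near the capacity.
- Q9+Q5+Q1: time 3+9+3=15, value 27+47+34=108
- Q7+Q9+Q1: time 6+3+3=12, value 43+27+34=104
- Q7+Q5: time 6+9=15, value 43+47=90
Best: 108 marks.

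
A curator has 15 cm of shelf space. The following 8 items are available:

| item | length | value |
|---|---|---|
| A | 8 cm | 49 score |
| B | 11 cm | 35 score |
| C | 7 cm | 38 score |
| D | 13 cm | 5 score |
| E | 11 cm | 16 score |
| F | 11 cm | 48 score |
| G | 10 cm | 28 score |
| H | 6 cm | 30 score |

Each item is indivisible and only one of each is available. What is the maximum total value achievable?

Check high-value combinations within 15 cm:
- A+C: length 8+7=15, value 49+38=87
- A+H: length 8+6=14, value 49+30=79
- C+H: length 7+6=13, value 38+30=68
- A: length 8, value 49
Best: 87 score.

87 score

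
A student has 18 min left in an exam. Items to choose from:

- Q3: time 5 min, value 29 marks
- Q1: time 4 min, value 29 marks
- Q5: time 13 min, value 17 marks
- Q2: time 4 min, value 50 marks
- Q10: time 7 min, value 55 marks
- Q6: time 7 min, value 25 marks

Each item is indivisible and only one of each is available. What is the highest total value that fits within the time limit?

134 marks

Check high-value combinations within 18 min:
- Q1+Q2+Q10: time 4+4+7=15, value 29+50+55=134
- Q3+Q2+Q10: time 5+4+7=16, value 29+50+55=134
- Q2+Q10+Q6: time 4+7+7=18, value 50+55+25=130
Best: 134 marks.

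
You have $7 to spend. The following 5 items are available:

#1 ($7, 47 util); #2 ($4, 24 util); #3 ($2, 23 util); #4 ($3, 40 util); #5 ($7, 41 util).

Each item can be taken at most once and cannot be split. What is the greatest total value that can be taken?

64 util

This is a 0/1 knapsack; check combinations near the capacity.
- #2+#4: cost 4+3=7, value 24+40=64
- #3+#4: cost 2+3=5, value 23+40=63
- #2+#3: cost 4+2=6, value 24+23=47
Best: 64 util.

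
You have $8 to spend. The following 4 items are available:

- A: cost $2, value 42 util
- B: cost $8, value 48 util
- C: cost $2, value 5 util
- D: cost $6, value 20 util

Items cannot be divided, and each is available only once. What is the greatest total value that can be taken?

Check high-value combinations within $8:
- A+D: cost 2+6=8, value 42+20=62
- B: cost 8, value 48
- A+C: cost 2+2=4, value 42+5=47
Best: 62 util.

62 util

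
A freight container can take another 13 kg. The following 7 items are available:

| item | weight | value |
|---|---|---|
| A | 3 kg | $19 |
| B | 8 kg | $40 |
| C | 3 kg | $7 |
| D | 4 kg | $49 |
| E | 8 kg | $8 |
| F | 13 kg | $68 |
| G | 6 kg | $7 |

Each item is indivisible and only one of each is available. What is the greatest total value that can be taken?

$89

Check high-value combinations within 13 kg:
- B+D: weight 8+4=12, value 40+49=89
- A+C+D: weight 3+3+4=10, value 19+7+49=75
- A+D+G: weight 3+4+6=13, value 19+49+7=75
- A+D: weight 3+4=7, value 19+49=68
- F: weight 13, value 68
Best: $89.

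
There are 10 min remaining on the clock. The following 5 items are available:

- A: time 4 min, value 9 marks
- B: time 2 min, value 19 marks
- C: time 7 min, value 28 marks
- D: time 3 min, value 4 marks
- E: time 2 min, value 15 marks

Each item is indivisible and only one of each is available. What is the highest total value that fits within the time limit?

47 marks

Check high-value combinations within 10 min:
- B+C: time 2+7=9, value 19+28=47
- A+B+E: time 4+2+2=8, value 9+19+15=43
- C+E: time 7+2=9, value 28+15=43
- B+D+E: time 2+3+2=7, value 19+4+15=38
- B+E: time 2+2=4, value 19+15=34
Best: 47 marks.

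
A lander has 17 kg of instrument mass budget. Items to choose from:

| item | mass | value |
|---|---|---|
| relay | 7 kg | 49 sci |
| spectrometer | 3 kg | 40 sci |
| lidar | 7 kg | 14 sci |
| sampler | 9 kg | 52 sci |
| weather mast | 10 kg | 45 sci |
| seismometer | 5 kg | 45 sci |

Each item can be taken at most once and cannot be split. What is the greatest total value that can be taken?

Check high-value combinations within 17 kg:
- spectrometer+sampler+seismometer: mass 3+9+5=17, value 40+52+45=137
- relay+spectrometer+seismometer: mass 7+3+5=15, value 49+40+45=134
- relay+spectrometer+lidar: mass 7+3+7=17, value 49+40+14=103
Best: 137 sci.

137 sci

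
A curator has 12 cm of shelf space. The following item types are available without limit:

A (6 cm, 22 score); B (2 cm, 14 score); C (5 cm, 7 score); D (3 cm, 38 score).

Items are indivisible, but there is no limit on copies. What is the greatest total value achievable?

152 score

Best value-per-unit is D at 38/3, and filling with it alone uses length 4×3=12. No mix of the others beats 4×38 = 152.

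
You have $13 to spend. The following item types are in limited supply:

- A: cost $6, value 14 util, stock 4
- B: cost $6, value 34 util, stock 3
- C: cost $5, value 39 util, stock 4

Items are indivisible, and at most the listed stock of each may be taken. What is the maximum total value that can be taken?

Best selections within cost 13 and stock limits:
- 2×C: cost 10, value 78
- 1×B + 1×C: cost 11, value 73
- 2×B: cost 12, value 68
- 1×A + 1×C: cost 11, value 53
Best: 78 util.

78 util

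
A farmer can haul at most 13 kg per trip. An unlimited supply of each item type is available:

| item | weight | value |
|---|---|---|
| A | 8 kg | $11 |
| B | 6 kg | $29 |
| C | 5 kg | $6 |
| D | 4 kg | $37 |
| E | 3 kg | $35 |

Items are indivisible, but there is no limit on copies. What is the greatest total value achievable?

Best value-per-unit is E at 35/3; filling with it alone gives 4×35 = 140.
Optimal mix: 1×D + 3×E → weight 13, value 142.

$142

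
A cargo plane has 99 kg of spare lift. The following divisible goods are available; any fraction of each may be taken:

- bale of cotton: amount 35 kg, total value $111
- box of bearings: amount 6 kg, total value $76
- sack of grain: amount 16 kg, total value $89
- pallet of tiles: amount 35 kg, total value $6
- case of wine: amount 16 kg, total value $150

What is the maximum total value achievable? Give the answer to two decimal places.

430.46

Take in order of value per unit:
- box of bearings (76/6 per unit): all 6 → value 76, running total 76.00
- case of wine (150/16 per unit): all 16 → value 150, running total 226.00
- sack of grain (89/16 per unit): all 16 → value 89, running total 315.00
- bale of cotton (111/35 per unit): all 35 → value 111, running total 426.00
- pallet of tiles (6/35 per unit): 26 of 35 → value 26×6/35 = 4.4571, running total 430.46
Total 430.46.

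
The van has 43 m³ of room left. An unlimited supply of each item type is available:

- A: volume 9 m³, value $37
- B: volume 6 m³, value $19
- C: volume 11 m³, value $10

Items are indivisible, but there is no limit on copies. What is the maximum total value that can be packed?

Best value-per-unit is A at 37/9; filling with it alone gives 4×37 = 148.
Optimal mix: 4×A + 1×B → volume 42, value 167.

$167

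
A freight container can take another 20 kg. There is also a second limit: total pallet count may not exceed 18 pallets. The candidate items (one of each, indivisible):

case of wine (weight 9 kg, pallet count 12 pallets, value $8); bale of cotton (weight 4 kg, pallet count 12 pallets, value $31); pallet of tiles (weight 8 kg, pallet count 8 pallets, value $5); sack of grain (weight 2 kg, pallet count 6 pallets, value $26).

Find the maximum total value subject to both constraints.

$57

Feasible sets respecting both limits:
- bale of cotton+sack of grain: weight 6, pallet count 18, value 57
- case of wine+sack of grain: weight 11, pallet count 18, value 34
- bale of cotton: weight 4, pallet count 12, value 31
Best: $57.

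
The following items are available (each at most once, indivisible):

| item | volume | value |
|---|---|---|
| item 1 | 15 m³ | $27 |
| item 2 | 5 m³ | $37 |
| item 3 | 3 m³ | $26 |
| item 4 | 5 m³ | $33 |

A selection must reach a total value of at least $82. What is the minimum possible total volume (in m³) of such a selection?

13

Subsets with value ≥ 82, sorted by total volume:
- item 2+item 3+item 4: volume 13, value 96
- item 1+item 2+item 3: volume 23, value 90
Minimum volume: 13 m³.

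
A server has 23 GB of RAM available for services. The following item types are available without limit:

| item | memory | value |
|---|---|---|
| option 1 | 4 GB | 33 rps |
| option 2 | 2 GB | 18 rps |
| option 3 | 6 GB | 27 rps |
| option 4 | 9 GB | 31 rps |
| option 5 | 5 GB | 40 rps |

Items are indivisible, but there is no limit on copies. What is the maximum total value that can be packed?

202 rps

Best value-per-unit is option 2 at 18/2; filling with it alone gives 11×18 = 198.
Optimal mix: 9×option 2 + 1×option 5 → memory 23, value 202.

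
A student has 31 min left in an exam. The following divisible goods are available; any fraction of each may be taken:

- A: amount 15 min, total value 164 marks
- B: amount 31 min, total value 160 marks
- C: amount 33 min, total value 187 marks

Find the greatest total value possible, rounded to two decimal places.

Take in order of value per unit:
- A (164/15 per unit): all 15 → value 164, running total 164.00
- C (187/33 per unit): 16 of 33 → value 16×187/33 = 90.6667, running total 254.67
Total 254.67.

254.67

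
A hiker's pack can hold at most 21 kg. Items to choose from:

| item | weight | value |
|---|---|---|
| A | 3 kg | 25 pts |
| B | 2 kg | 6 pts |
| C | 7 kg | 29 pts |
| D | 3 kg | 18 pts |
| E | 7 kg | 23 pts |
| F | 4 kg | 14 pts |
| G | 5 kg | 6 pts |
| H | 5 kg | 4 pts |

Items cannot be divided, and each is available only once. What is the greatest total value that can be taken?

95 pts

This is a 0/1 knapsack; check combinations near the capacity.
- A+C+D+E: weight 3+7+3+7=20, value 25+29+18+23=95
- A+B+C+D+F: weight 3+2+7+3+4=19, value 25+6+29+18+14=92
- A+C+E+F: weight 3+7+7+4=21, value 25+29+23+14=91
- A+C+D+F: weight 3+7+3+4=17, value 25+29+18+14=86
Best: 95 pts.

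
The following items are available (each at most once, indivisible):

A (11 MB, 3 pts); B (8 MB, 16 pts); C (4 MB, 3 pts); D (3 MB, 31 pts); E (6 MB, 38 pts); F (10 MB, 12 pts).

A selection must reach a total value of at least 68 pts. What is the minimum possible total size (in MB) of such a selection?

9

Subsets with value ≥ 68, sorted by total size:
- D+E: size 9, value 69
- C+D+E: size 13, value 72
- B+D+E: size 17, value 85
- D+E+F: size 19, value 81
Minimum size: 9 MB.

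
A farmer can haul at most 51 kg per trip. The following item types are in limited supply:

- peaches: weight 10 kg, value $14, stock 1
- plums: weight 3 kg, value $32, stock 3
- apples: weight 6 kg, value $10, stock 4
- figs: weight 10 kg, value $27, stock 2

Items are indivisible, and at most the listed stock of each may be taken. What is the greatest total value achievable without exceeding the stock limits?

$184

Best selections within weight 51 and stock limits:
- 1×peaches + 3×plums + 2×apples + 2×figs: weight 51, value 184
- 3×plums + 3×apples + 2×figs: weight 47, value 180
- 1×peaches + 3×plums + 1×apples + 2×figs: weight 45, value 174
Best: $184.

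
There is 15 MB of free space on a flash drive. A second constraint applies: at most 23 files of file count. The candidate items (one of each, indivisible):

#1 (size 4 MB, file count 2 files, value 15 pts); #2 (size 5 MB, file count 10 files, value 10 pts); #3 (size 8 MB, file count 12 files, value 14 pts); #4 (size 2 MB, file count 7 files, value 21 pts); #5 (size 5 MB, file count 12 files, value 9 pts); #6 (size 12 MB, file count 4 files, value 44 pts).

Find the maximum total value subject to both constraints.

65 pts

Feasible sets respecting both limits:
- #4+#6: size 14, file count 11, value 65
- #1+#3+#4: size 14, file count 21, value 50
- #1+#2+#4: size 11, file count 19, value 46
- #1+#4+#5: size 11, file count 21, value 45
Best: 65 pts.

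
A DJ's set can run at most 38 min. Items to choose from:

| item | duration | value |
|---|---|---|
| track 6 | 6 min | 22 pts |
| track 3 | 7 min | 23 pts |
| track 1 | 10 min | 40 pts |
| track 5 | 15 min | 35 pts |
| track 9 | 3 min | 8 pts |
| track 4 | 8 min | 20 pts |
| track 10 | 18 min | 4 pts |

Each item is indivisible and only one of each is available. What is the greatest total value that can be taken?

120 pts

This is a 0/1 knapsack; check combinations near the capacity.
- track 6+track 3+track 1+track 5: duration 6+7+10+15=38, value 22+23+40+35=120
- track 6+track 3+track 1+track 9+track 4: duration 6+7+10+3+8=34, value 22+23+40+8+20=113
- track 3+track 1+track 5+track 9: duration 7+10+15+3=35, value 23+40+35+8=106
- track 6+track 3+track 1+track 4: duration 6+7+10+8=31, value 22+23+40+20=105
- track 6+track 1+track 5+track 9: duration 6+10+15+3=34, value 22+40+35+8=105
Best: 120 pts.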